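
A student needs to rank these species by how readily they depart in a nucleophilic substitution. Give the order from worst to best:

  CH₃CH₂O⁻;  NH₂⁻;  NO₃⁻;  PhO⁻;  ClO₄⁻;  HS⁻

NH₂⁻ < CH₃CH₂O⁻ < PhO⁻ < HS⁻ < NO₃⁻ < ClO₄⁻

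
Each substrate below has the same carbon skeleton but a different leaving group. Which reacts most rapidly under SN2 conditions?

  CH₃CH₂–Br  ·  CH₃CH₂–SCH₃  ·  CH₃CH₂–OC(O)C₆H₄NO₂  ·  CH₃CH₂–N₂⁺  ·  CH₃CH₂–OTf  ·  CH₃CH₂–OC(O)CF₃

Identical carbon frameworks mean the comparison reduces to leaving-group quality.
Rank by basicity of the departing species: weakest base leaves most easily.
CH₃CH₂–N₂⁺ loses N₂: no meaningful conjugate acid; N₂ departs as an exceptionally stable neutral molecule
CH₃CH₂–OTf loses OTf⁻: pKₐ(CF₃SO₃H (triflic acid)) ≈ -14
CH₃CH₂–Br loses Br⁻: pKₐ(HBr) ≈ -9
CH₃CH₂–OC(O)CF₃ loses CF₃COO⁻: pKₐ(CF₃COOH) ≈ 0.2
CH₃CH₂–OC(O)C₆H₄NO₂ loses p-O₂N–C₆H₄–COO⁻: pKₐ(p-nitrobenzoic acid) ≈ 3.4
CH₃CH₂–SCH₃ loses RS⁻: pKₐ(RSH (a thiol)) ≈ 10.5

CH₃CH₂–N₂⁺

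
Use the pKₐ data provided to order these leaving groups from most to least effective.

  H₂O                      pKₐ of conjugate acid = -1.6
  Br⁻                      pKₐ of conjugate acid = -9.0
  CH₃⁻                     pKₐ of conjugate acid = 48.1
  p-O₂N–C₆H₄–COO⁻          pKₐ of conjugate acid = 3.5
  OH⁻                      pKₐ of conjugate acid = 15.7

Br⁻ > H₂O > p-O₂N–C₆H₄–COO⁻ > OH⁻ > CH₃⁻

Lower conjugate-acid pKₐ ⇒ weaker base ⇒ better leaving group.
Sorting by the given values: Br⁻ (-9.0), H₂O (-1.6), p-O₂N–C₆H₄–COO⁻ (3.5), OH⁻ (15.7), CH₃⁻ (48.1).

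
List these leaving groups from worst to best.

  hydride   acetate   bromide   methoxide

hydride < methoxide < acetate < bromide

The more stable X⁻ (or X) is on its own — i.e. the weaker a base it is — the better a leaving group it makes.
bromide: pKₐ(HBr) ≈ -9
acetate: pKₐ(CH₃COOH) ≈ 4.8
methoxide: pKₐ(CH₃OH) ≈ 15.5 — strong base; alkoxides do not leave unassisted
hydride: pKₐ(H₂) ≈ 36 — extremely strong base; leaves only in special hydride-transfer contexts
Listed from poorest to best leaving group as asked.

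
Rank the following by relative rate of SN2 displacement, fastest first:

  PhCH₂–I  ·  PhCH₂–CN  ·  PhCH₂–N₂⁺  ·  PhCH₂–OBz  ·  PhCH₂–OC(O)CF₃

PhCH₂–N₂⁺ > PhCH₂–I > PhCH₂–OC(O)CF₃ > PhCH₂–OBz > PhCH₂–CN

With the same alkyl group throughout, only the leaving group differentiates the rates.
Rank by basicity of the departing species: weakest base leaves most easily.
PhCH₂–N₂⁺ loses N₂: no meaningful conjugate acid; N₂ departs as an exceptionally stable neutral molecule
PhCH₂–I loses I⁻: pKₐ(HI) ≈ -10
PhCH₂–OC(O)CF₃ loses CF₃COO⁻: pKₐ(CF₃COOH) ≈ 0.2
PhCH₂–OBz loses PhCOO⁻: pKₐ(C₆H₅COOH) ≈ 4.2
PhCH₂–CN loses CN⁻: pKₐ(HCN) ≈ 9.2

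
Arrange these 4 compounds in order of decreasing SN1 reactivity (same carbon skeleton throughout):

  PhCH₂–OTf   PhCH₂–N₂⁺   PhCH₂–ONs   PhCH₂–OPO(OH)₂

PhCH₂–N₂⁺ > PhCH₂–OTf > PhCH₂–ONs > PhCH₂–OPO(OH)₂

The skeletons are identical, so relative rate is governed entirely by leaving-group ability.
A good leaving group is a weak base: the lower the pKₐ of its conjugate acid, the more readily it departs.
PhCH₂–N₂⁺ loses N₂: no meaningful conjugate acid; N₂ departs as an exceptionally stable neutral molecule
PhCH₂–OTf loses OTf⁻: pKₐ(CF₃SO₃H (triflic acid)) ≈ -14
PhCH₂–ONs loses ONs⁻: pKₐ(p-O₂NC₆H₄SO₃H) ≈ -3.5
PhCH₂–OPO(OH)₂ loses H₂PO₄⁻: pKₐ(H₃PO₄) ≈ 2.1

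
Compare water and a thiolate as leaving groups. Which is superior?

water

water is the better leaving group.
pKₐ(H₃O⁺) ≈ -1.7 versus pKₐ(RSH (a thiol)) ≈ 10.5: water is the much weaker base.
Neutral; leaves from a protonated alcohol (R–OH₂⁺).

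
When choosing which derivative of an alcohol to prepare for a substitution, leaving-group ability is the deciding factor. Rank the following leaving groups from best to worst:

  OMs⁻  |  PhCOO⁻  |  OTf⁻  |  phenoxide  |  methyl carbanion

The more stable X⁻ (or X) is on its own — i.e. the weaker a base it is — the better a leaving group it makes.
OTf⁻: pKₐ(CF₃SO₃H (triflic acid)) ≈ -14
OMs⁻: pKₐ(CH₃SO₃H (MsOH)) ≈ -1.9
PhCOO⁻: pKₐ(C₆H₅COOH) ≈ 4.2
phenoxide: pKₐ(C₆H₅OH (phenol)) ≈ 10 — resonance into the ring helps, but still a poor LG
methyl carbanion: pKₐ(CH₄) ≈ 48 — unstabilised carbanion; the worst conceivable leaving group

OTf⁻ > OMs⁻ > PhCOO⁻ > phenoxide > methyl carbanion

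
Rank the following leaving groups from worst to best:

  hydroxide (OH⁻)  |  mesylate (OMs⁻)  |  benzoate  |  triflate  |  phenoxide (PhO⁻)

hydroxide (OH⁻) < phenoxide (PhO⁻) < benzoate < mesylate (OMs⁻) < triflate

The more stable X⁻ (or X) is on its own — i.e. the weaker a base it is — the better a leaving group it makes.
triflate: pKₐ(CF₃SO₃H (triflic acid)) ≈ -14
mesylate (OMs⁻): pKₐ(CH₃SO₃H (MsOH)) ≈ -1.9
benzoate: pKₐ(C₆H₅COOH) ≈ 4.2
phenoxide (PhO⁻): pKₐ(C₆H₅OH (phenol)) ≈ 10
hydroxide (OH⁻): pKₐ(H₂O) ≈ 15.7
The question asks for worst first, so the sequence is read in increasing leaving-group ability.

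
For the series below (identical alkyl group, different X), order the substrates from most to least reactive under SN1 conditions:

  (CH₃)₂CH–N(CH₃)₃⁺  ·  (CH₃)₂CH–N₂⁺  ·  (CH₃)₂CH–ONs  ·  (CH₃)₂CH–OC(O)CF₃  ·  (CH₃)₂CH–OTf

The skeletons are identical, so relative rate is governed entirely by leaving-group ability.
The more stable X⁻ (or X) is on its own — i.e. the weaker a base it is — the better a leaving group it makes.
(CH₃)₂CH–N₂⁺ loses N₂: no meaningful conjugate acid; N₂ departs as an exceptionally stable neutral molecule
(CH₃)₂CH–OTf loses OTf⁻: pKₐ(CF₃SO₃H (triflic acid)) ≈ -14
(CH₃)₂CH–ONs loses ONs⁻: pKₐ(p-O₂NC₆H₄SO₃H) ≈ -3.5
(CH₃)₂CH–OC(O)CF₃ loses CF₃COO⁻: pKₐ(CF₃COOH) ≈ 0.2
(CH₃)₂CH–N(CH₃)₃⁺ loses NR'₃: pKₐ(R'₃NH⁺) ≈ 10.7

(CH₃)₂CH–N₂⁺ > (CH₃)₂CH–OTf > (CH₃)₂CH–ONs > (CH₃)₂CH–OC(O)CF₃ > (CH₃)₂CH–N(CH₃)₃⁺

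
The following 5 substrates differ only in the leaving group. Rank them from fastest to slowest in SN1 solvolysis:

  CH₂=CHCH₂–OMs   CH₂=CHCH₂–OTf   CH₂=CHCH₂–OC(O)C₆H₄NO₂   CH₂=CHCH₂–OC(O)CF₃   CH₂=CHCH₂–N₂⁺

CH₂=CHCH₂–N₂⁺ > CH₂=CHCH₂–OTf > CH₂=CHCH₂–OMs > CH₂=CHCH₂–OC(O)CF₃ > CH₂=CHCH₂–OC(O)C₆H₄NO₂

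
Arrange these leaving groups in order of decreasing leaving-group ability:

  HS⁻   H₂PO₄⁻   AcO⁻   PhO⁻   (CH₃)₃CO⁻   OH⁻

Rank by basicity of the departing species: weakest base leaves most easily.
H₂PO₄⁻: pKₐ(H₃PO₄) ≈ 2.1
AcO⁻: pKₐ(CH₃COOH) ≈ 4.8
HS⁻: pKₐ(H₂S) ≈ 7
PhO⁻: pKₐ(C₆H₅OH (phenol)) ≈ 10
OH⁻: pKₐ(H₂O) ≈ 15.7
(CH₃)₃CO⁻: pKₐ(t-BuOH) ≈ 18

H₂PO₄⁻ > AcO⁻ > HS⁻ > PhO⁻ > OH⁻ > (CH₃)₃CO⁻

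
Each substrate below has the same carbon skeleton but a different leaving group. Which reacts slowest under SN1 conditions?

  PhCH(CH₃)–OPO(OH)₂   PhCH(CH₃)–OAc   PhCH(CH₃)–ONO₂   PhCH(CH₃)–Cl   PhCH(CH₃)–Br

With the same alkyl group throughout, only the leaving group differentiates the rates.
The more stable X⁻ (or X) is on its own — i.e. the weaker a base it is — the better a leaving group it makes.
PhCH(CH₃)–Br loses Br⁻: pKₐ(HBr) ≈ -9
PhCH(CH₃)–Cl loses Cl⁻: pKₐ(HCl) ≈ -7
PhCH(CH₃)–ONO₂ loses NO₃⁻: pKₐ(HNO₃) ≈ -1.3
PhCH(CH₃)–OPO(OH)₂ loses H₂PO₄⁻: pKₐ(H₃PO₄) ≈ 2.1
PhCH(CH₃)–OAc loses AcO⁻: pKₐ(CH₃COOH) ≈ 4.8

PhCH(CH₃)–OAc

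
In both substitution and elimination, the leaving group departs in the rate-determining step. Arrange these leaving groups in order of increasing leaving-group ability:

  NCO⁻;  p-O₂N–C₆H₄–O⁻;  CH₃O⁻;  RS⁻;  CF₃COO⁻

Leaving-group ability tracks the stability of the departed species; conjugate-acid pKₐ is the usual yardstick (lower pKₐ → better LG).
CF₃COO⁻: pKₐ(CF₃COOH) ≈ 0.2 — strongly electron-withdrawing CF₃ stabilises the carboxylate
NCO⁻: pKₐ(HOCN) ≈ 3.5
p-O₂N–C₆H₄–O⁻: pKₐ(p-nitrophenol) ≈ 7.2
RS⁻: pKₐ(RSH (a thiol)) ≈ 10.5 — moderately basic; rarely leaves without activation
CH₃O⁻: pKₐ(CH₃OH) ≈ 15.5
Reversing gives the worst-to-best order requested.

CH₃O⁻ < RS⁻ < p-O₂N–C₆H₄–O⁻ < NCO⁻ < CF₃COO⁻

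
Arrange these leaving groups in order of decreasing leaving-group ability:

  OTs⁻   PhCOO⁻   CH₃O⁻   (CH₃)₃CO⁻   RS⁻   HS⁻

A good leaving group is a weak base: the lower the pKₐ of its conjugate acid, the more readily it departs.
OTs⁻: pKₐ(p-CH₃C₆H₄SO₃H (TsOH)) ≈ -2.8
PhCOO⁻: pKₐ(C₆H₅COOH) ≈ 4.2
HS⁻: pKₐ(H₂S) ≈ 7
RS⁻: pKₐ(RSH (a thiol)) ≈ 10.5
CH₃O⁻: pKₐ(CH₃OH) ≈ 15.5
(CH₃)₃CO⁻: pKₐ(t-BuOH) ≈ 18

OTs⁻ > PhCOO⁻ > HS⁻ > RS⁻ > CH₃O⁻ > (CH₃)₃CO⁻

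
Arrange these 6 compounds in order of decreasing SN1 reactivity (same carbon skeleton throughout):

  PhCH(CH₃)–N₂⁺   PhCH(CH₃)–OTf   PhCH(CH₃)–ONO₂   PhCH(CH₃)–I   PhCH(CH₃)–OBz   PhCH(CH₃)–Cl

PhCH(CH₃)–N₂⁺ > PhCH(CH₃)–OTf > PhCH(CH₃)–I > PhCH(CH₃)–Cl > PhCH(CH₃)–ONO₂ > PhCH(CH₃)–OBz

With the same alkyl group throughout, only the leaving group differentiates the rates.
Rank by basicity of the departing species: weakest base leaves most easily.
PhCH(CH₃)–N₂⁺ loses N₂: no meaningful conjugate acid; N₂ departs as an exceptionally stable neutral molecule
PhCH(CH₃)–OTf loses OTf⁻: pKₐ(CF₃SO₃H (triflic acid)) ≈ -14
PhCH(CH₃)–I loses I⁻: pKₐ(HI) ≈ -10
PhCH(CH₃)–Cl loses Cl⁻: pKₐ(HCl) ≈ -7
PhCH(CH₃)–ONO₂ loses NO₃⁻: pKₐ(HNO₃) ≈ -1.3
PhCH(CH₃)–OBz loses PhCOO⁻: pKₐ(C₆H₅COOH) ≈ 4.2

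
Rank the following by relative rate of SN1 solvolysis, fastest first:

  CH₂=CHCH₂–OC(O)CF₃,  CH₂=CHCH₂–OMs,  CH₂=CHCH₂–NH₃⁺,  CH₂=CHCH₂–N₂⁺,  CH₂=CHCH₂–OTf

CH₂=CHCH₂–N₂⁺ > CH₂=CHCH₂–OTf > CH₂=CHCH₂–OMs > CH₂=CHCH₂–OC(O)CF₃ > CH₂=CHCH₂–NH₃⁺

Same R in every case — rank the leaving groups.
A good leaving group is a weak base: the lower the pKₐ of its conjugate acid, the more readily it departs.
CH₂=CHCH₂–N₂⁺ loses N₂: no meaningful conjugate acid; N₂ departs as an exceptionally stable neutral molecule
CH₂=CHCH₂–OTf loses OTf⁻: pKₐ(CF₃SO₃H (triflic acid)) ≈ -14
CH₂=CHCH₂–OMs loses OMs⁻: pKₐ(CH₃SO₃H (MsOH)) ≈ -1.9
CH₂=CHCH₂–OC(O)CF₃ loses CF₃COO⁻: pKₐ(CF₃COOH) ≈ 0.2
CH₂=CHCH₂–NH₃⁺ loses NH₃: pKₐ(NH₄⁺) ≈ 9.2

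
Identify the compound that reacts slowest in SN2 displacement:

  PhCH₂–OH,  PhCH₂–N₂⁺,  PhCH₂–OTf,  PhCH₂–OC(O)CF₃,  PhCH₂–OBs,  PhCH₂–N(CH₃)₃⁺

PhCH₂–OH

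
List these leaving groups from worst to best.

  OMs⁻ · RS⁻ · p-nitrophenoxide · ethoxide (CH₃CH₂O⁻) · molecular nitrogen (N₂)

ethoxide (CH₃CH₂O⁻) < RS⁻ < p-nitrophenoxide < OMs⁻ < molecular nitrogen (N₂)

The more stable X⁻ (or X) is on its own — i.e. the weaker a base it is — the better a leaving group it makes.
molecular nitrogen (N₂): no meaningful conjugate acid; N₂ departs as an exceptionally stable neutral molecule
OMs⁻: pKₐ(CH₃SO₃H (MsOH)) ≈ -1.9 — resonance-delocalised alkanesulfonate
p-nitrophenoxide: pKₐ(p-nitrophenol) ≈ 7.2
RS⁻: pKₐ(RSH (a thiol)) ≈ 10.5 — moderately basic; rarely leaves without activation
ethoxide (CH₃CH₂O⁻): pKₐ(CH₃CH₂OH) ≈ 16 — strong base; alkoxides do not leave unassisted
Reversing gives the worst-to-best order requested.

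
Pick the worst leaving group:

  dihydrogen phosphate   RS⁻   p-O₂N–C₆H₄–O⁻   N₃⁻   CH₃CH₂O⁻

dihydrogen phosphate: pKₐ(H₃PO₄) ≈ 2.1
N₃⁻: pKₐ(HN₃) ≈ 4.7
p-O₂N–C₆H₄–O⁻: pKₐ(p-nitrophenol) ≈ 7.2
RS⁻: pKₐ(RSH (a thiol)) ≈ 10.5
CH₃CH₂O⁻: pKₐ(CH₃CH₂OH) ≈ 16

CH₃CH₂O⁻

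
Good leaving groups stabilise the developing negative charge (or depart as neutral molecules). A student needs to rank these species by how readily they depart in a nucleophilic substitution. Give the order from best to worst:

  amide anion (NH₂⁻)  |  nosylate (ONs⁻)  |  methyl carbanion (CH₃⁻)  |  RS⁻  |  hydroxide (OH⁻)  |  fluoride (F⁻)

nosylate (ONs⁻) > fluoride (F⁻) > RS⁻ > hydroxide (OH⁻) > amide anion (NH₂⁻) > methyl carbanion (CH₃⁻)

Rank by basicity of the departing species: weakest base leaves most easily.
nosylate (ONs⁻): pKₐ(p-O₂NC₆H₄SO₃H) ≈ -3.5
fluoride (F⁻): pKₐ(HF) ≈ 3.2
RS⁻: pKₐ(RSH (a thiol)) ≈ 10.5
hydroxide (OH⁻): pKₐ(H₂O) ≈ 15.7
amide anion (NH₂⁻): pKₐ(NH₃) ≈ 38
methyl carbanion (CH₃⁻): pKₐ(CH₄) ≈ 48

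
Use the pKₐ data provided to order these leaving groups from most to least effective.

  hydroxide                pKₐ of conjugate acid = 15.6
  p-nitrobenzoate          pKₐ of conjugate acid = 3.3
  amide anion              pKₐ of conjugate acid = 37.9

Lower conjugate-acid pKₐ ⇒ weaker base ⇒ better leaving group.
Sorting by the given values: p-nitrobenzoate (3.3), hydroxide (15.6), amide anion (37.9).

p-nitrobenzoate > hydroxide > amide anion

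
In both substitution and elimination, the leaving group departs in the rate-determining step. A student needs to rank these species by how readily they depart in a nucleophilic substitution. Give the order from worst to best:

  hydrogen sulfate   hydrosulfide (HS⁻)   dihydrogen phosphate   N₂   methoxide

Rank by basicity of the departing species: weakest base leaves most easily.
N₂: no meaningful conjugate acid; N₂ departs as an exceptionally stable neutral molecule
hydrogen sulfate: pKₐ(H₂SO₄) ≈ -3
dihydrogen phosphate: pKₐ(H₃PO₄) ≈ 2.1
hydrosulfide (HS⁻): pKₐ(H₂S) ≈ 7
methoxide: pKₐ(CH₃OH) ≈ 15.5
Listed from poorest to best leaving group as asked.

methoxide < hydrosulfide (HS⁻) < dihydrogen phosphate < hydrogen sulfate < N₂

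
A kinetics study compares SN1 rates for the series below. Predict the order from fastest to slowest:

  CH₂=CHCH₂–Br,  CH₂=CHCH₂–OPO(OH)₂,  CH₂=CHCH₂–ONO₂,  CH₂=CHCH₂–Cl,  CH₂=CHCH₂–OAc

CH₂=CHCH₂–Br > CH₂=CHCH₂–Cl > CH₂=CHCH₂–ONO₂ > CH₂=CHCH₂–OPO(OH)₂ > CH₂=CHCH₂–OAc

Identical carbon frameworks mean the comparison reduces to leaving-group quality.
A good leaving group is a weak base: the lower the pKₐ of its conjugate acid, the more readily it departs.
CH₂=CHCH₂–Br loses Br⁻: pKₐ(HBr) ≈ -9
CH₂=CHCH₂–Cl loses Cl⁻: pKₐ(HCl) ≈ -7
CH₂=CHCH₂–ONO₂ loses NO₃⁻: pKₐ(HNO₃) ≈ -1.3
CH₂=CHCH₂–OPO(OH)₂ loses H₂PO₄⁻: pKₐ(H₃PO₄) ≈ 2.1
CH₂=CHCH₂–OAc loses AcO⁻: pKₐ(CH₃COOH) ≈ 4.8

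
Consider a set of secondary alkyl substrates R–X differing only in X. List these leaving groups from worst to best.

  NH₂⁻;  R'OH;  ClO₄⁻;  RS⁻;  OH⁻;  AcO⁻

NH₂⁻ < OH⁻ < RS⁻ < AcO⁻ < R'OH < ClO₄⁻

A good leaving group is a weak base: the lower the pKₐ of its conjugate acid, the more readily it departs.
ClO₄⁻: pKₐ(HClO₄) ≈ -10 — extremely weak base; rarely used for safety reasons
R'OH: pKₐ(R'OH₂⁺) ≈ -2.4
AcO⁻: pKₐ(CH₃COOH) ≈ 4.8
RS⁻: pKₐ(RSH (a thiol)) ≈ 10.5
OH⁻: pKₐ(H₂O) ≈ 15.7 — strong base; essentially never leaves without prior activation
NH₂⁻: pKₐ(NH₃) ≈ 38
Listed from poorest to best leaving group as asked.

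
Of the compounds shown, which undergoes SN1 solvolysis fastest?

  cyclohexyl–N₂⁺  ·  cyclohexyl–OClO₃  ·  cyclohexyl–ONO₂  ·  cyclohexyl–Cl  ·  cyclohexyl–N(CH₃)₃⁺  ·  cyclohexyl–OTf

cyclohexyl–N₂⁺

With the same alkyl group throughout, only the leaving group differentiates the rates.
A good leaving group is a weak base: the lower the pKₐ of its conjugate acid, the more readily it departs.
cyclohexyl–N₂⁺ loses N₂: no meaningful conjugate acid; N₂ departs as an exceptionally stable neutral molecule
cyclohexyl–OTf loses OTf⁻: pKₐ(CF₃SO₃H (triflic acid)) ≈ -14
cyclohexyl–OClO₃ loses ClO₄⁻: pKₐ(HClO₄) ≈ -10
cyclohexyl–Cl loses Cl⁻: pKₐ(HCl) ≈ -7
cyclohexyl–ONO₂ loses NO₃⁻: pKₐ(HNO₃) ≈ -1.3
cyclohexyl–N(CH₃)₃⁺ loses NR'₃: pKₐ(R'₃NH⁺) ≈ 10.7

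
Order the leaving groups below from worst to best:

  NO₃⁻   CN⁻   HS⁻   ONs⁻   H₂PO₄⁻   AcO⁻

CN⁻ < HS⁻ < AcO⁻ < H₂PO₄⁻ < NO₃⁻ < ONs⁻

ONs⁻: pKₐ(p-O₂NC₆H₄SO₃H) ≈ -3.5 — p-nitro group further stabilises the sulfonate
NO₃⁻: pKₐ(HNO₃) ≈ -1.3 — resonance-delocalised over three oxygens
H₂PO₄⁻: pKₐ(H₃PO₄) ≈ 2.1
AcO⁻: pKₐ(CH₃COOH) ≈ 4.8 — resonance-stabilised but still a weak base
HS⁻: pKₐ(H₂S) ≈ 7 — larger and more polarisable than the oxygen analogue
CN⁻: pKₐ(HCN) ≈ 9.2 — sp carbon stabilises the charge somewhat, but still a poor LG
Reversing gives the worst-to-best order requested.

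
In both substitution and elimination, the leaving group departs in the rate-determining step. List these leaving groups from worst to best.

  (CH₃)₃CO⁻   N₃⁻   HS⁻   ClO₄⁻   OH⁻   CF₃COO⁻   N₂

The more stable X⁻ (or X) is on its own — i.e. the weaker a base it is — the better a leaving group it makes.
N₂: no meaningful conjugate acid; N₂ departs as an exceptionally stable neutral molecule
ClO₄⁻: pKₐ(HClO₄) ≈ -10
CF₃COO⁻: pKₐ(CF₃COOH) ≈ 0.2
N₃⁻: pKₐ(HN₃) ≈ 4.7
HS⁻: pKₐ(H₂S) ≈ 7
OH⁻: pKₐ(H₂O) ≈ 15.7
(CH₃)₃CO⁻: pKₐ(t-BuOH) ≈ 18
Reversing gives the worst-to-best order requested.

(CH₃)₃CO⁻ < OH⁻ < HS⁻ < N₃⁻ < CF₃COO⁻ < ClO₄⁻ < N₂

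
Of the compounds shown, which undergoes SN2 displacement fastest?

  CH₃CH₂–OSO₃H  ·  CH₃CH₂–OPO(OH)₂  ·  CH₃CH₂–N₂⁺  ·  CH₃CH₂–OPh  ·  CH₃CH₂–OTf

Same R in every case — rank the leaving groups.
Leaving-group ability tracks the stability of the departed species; conjugate-acid pKₐ is the usual yardstick (lower pKₐ → better LG).
CH₃CH₂–N₂⁺ loses N₂: no meaningful conjugate acid; N₂ departs as an exceptionally stable neutral molecule
CH₃CH₂–OTf loses OTf⁻: pKₐ(CF₃SO₃H (triflic acid)) ≈ -14
CH₃CH₂–OSO₃H loses HSO₄⁻: pKₐ(H₂SO₄) ≈ -3
CH₃CH₂–OPO(OH)₂ loses H₂PO₄⁻: pKₐ(H₃PO₄) ≈ 2.1
CH₃CH₂–OPh loses PhO⁻: pKₐ(C₆H₅OH (phenol)) ≈ 10

CH₃CH₂–N₂⁺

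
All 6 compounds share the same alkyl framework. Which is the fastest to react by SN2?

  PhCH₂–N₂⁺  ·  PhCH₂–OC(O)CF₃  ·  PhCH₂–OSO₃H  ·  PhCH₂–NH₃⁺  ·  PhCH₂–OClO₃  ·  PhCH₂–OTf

The skeletons are identical, so relative rate is governed entirely by leaving-group ability.
Leaving-group ability tracks the stability of the departed species; conjugate-acid pKₐ is the usual yardstick (lower pKₐ → better LG).
PhCH₂–N₂⁺ loses N₂: no meaningful conjugate acid; N₂ departs as an exceptionally stable neutral molecule
PhCH₂–OTf loses OTf⁻: pKₐ(CF₃SO₃H (triflic acid)) ≈ -14
PhCH₂–OClO₃ loses ClO₄⁻: pKₐ(HClO₄) ≈ -10
PhCH₂–OSO₃H loses HSO₄⁻: pKₐ(H₂SO₄) ≈ -3
PhCH₂–OC(O)CF₃ loses CF₃COO⁻: pKₐ(CF₃COOH) ≈ 0.2
PhCH₂–NH₃⁺ loses NH₃: pKₐ(NH₄⁺) ≈ 9.2

PhCH₂–N₂⁺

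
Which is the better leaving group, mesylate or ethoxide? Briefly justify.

mesylate is the better leaving group.
pKₐ(CH₃SO₃H (MsOH)) ≈ -1.9 versus pKₐ(CH₃CH₂OH) ≈ 16: mesylate is the much weaker base.
Resonance-delocalised alkanesulfonate.

mesylate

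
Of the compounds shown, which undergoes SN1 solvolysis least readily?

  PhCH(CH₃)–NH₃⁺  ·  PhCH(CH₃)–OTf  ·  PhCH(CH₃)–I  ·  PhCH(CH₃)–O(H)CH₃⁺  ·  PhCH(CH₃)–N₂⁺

With the same alkyl group throughout, only the leaving group differentiates the rates.
Leaving-group ability tracks the stability of the departed species; conjugate-acid pKₐ is the usual yardstick (lower pKₐ → better LG).
PhCH(CH₃)–N₂⁺ loses N₂: no meaningful conjugate acid; N₂ departs as an exceptionally stable neutral molecule
PhCH(CH₃)–OTf loses OTf⁻: pKₐ(CF₃SO₃H (triflic acid)) ≈ -14
PhCH(CH₃)–I loses I⁻: pKₐ(HI) ≈ -10
PhCH(CH₃)–O(H)CH₃⁺ loses R'OH: pKₐ(R'OH₂⁺) ≈ -2.4
PhCH(CH₃)–NH₃⁺ loses NH₃: pKₐ(NH₄⁺) ≈ 9.2

PhCH(CH₃)–NH₃⁺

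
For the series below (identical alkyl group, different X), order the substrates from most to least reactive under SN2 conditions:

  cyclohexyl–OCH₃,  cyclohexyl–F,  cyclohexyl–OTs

Identical carbon frameworks mean the comparison reduces to leaving-group quality.
A good leaving group is a weak base: the lower the pKₐ of its conjugate acid, the more readily it departs.
cyclohexyl–OTs loses OTs⁻: pKₐ(p-CH₃C₆H₄SO₃H (TsOH)) ≈ -2.8
cyclohexyl–F loses F⁻: pKₐ(HF) ≈ 3.2
cyclohexyl–OCH₃ loses CH₃O⁻: pKₐ(CH₃OH) ≈ 15.5

cyclohexyl–OTs > cyclohexyl–F > cyclohexyl–OCH₃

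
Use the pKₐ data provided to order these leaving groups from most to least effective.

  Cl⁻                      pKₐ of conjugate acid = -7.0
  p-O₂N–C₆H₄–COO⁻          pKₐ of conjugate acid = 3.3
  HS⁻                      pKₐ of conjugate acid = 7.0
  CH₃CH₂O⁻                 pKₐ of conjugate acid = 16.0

Cl⁻ > p-O₂N–C₆H₄–COO⁻ > HS⁻ > CH₃CH₂O⁻

Lower conjugate-acid pKₐ ⇒ weaker base ⇒ better leaving group.
Sorting by the given values: Cl⁻ (-7.0), p-O₂N–C₆H₄–COO⁻ (3.3), HS⁻ (7.0), CH₃CH₂O⁻ (16.0).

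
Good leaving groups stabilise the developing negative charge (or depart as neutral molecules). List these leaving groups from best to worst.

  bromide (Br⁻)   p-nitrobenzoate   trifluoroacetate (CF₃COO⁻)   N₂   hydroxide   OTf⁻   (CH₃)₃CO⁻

N₂ > OTf⁻ > bromide (Br⁻) > trifluoroacetate (CF₃COO⁻) > p-nitrobenzoate > hydroxide > (CH₃)₃CO⁻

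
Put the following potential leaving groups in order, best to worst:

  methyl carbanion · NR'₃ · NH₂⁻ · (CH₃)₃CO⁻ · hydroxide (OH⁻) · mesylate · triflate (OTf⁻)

triflate (OTf⁻) > mesylate > NR'₃ > hydroxide (OH⁻) > (CH₃)₃CO⁻ > NH₂⁻ > methyl carbanion

triflate (OTf⁻): pKₐ(CF₃SO₃H (triflic acid)) ≈ -14
mesylate: pKₐ(CH₃SO₃H (MsOH)) ≈ -1.9
NR'₃: pKₐ(R'₃NH⁺) ≈ 10.7
hydroxide (OH⁻): pKₐ(H₂O) ≈ 15.7
(CH₃)₃CO⁻: pKₐ(t-BuOH) ≈ 18
NH₂⁻: pKₐ(NH₃) ≈ 38
methyl carbanion: pKₐ(CH₄) ≈ 48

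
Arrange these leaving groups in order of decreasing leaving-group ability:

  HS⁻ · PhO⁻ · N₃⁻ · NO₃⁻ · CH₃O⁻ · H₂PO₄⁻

Rank by basicity of the departing species: weakest base leaves most easily.
NO₃⁻: pKₐ(HNO₃) ≈ -1.3 — resonance-delocalised over three oxygens
H₂PO₄⁻: pKₐ(H₃PO₄) ≈ 2.1 — moderate base; biological leaving group after further activation
N₃⁻: pKₐ(HN₃) ≈ 4.7
HS⁻: pKₐ(H₂S) ≈ 7
PhO⁻: pKₐ(C₆H₅OH (phenol)) ≈ 10 — resonance into the ring helps, but still a poor LG
CH₃O⁻: pKₐ(CH₃OH) ≈ 15.5

NO₃⁻ > H₂PO₄⁻ > N₃⁻ > HS⁻ > PhO⁻ > CH₃O⁻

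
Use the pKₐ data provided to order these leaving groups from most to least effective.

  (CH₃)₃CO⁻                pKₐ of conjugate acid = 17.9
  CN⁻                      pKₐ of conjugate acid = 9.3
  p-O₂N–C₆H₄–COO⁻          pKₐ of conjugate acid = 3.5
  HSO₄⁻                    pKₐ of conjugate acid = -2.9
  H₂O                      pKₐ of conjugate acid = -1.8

HSO₄⁻ > H₂O > p-O₂N–C₆H₄–COO⁻ > CN⁻ > (CH₃)₃CO⁻

Lower conjugate-acid pKₐ ⇒ weaker base ⇒ better leaving group.
Sorting by the given values: HSO₄⁻ (-2.9), H₂O (-1.8), p-O₂N–C₆H₄–COO⁻ (3.5), CN⁻ (9.3), (CH₃)₃CO⁻ (17.9).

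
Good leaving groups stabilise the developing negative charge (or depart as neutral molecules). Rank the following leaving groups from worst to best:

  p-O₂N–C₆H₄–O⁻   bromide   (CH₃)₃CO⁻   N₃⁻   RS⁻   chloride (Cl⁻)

bromide: pKₐ(HBr) ≈ -9
chloride (Cl⁻): pKₐ(HCl) ≈ -7
N₃⁻: pKₐ(HN₃) ≈ 4.7
p-O₂N–C₆H₄–O⁻: pKₐ(p-nitrophenol) ≈ 7.2 — nitro group delocalises the charge; the classic chromogenic LG
RS⁻: pKₐ(RSH (a thiol)) ≈ 10.5 — moderately basic; rarely leaves without activation
(CH₃)₃CO⁻: pKₐ(t-BuOH) ≈ 18 — bulky, strongly basic alkoxide
Reversing gives the worst-to-best order requested.

(CH₃)₃CO⁻ < RS⁻ < p-O₂N–C₆H₄–O⁻ < N₃⁻ < chloride (Cl⁻) < bromide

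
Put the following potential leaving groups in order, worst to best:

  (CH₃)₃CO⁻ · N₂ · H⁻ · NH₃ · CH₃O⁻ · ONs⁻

H⁻ < (CH₃)₃CO⁻ < CH₃O⁻ < NH₃ < ONs⁻ < N₂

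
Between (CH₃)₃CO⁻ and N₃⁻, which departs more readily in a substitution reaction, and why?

N₃⁻ is the better leaving group.
pKₐ(HN₃) ≈ 4.7 versus pKₐ(t-BuOH) ≈ 18: N₃⁻ is the much weaker base.
Linear, resonance-stabilised.

N₃⁻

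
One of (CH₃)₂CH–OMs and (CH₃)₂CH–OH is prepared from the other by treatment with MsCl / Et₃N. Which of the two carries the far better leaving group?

(CH₃)₂CH–OMs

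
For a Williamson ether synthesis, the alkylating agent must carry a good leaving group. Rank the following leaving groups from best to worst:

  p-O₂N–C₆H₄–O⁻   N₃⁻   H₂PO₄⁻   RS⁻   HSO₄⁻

HSO₄⁻ > H₂PO₄⁻ > N₃⁻ > p-O₂N–C₆H₄–O⁻ > RS⁻

Leaving-group ability tracks the stability of the departed species; conjugate-acid pKₐ is the usual yardstick (lower pKₐ → better LG).
HSO₄⁻: pKₐ(H₂SO₄) ≈ -3
H₂PO₄⁻: pKₐ(H₃PO₄) ≈ 2.1
N₃⁻: pKₐ(HN₃) ≈ 4.7
p-O₂N–C₆H₄–O⁻: pKₐ(p-nitrophenol) ≈ 7.2
RS⁻: pKₐ(RSH (a thiol)) ≈ 10.5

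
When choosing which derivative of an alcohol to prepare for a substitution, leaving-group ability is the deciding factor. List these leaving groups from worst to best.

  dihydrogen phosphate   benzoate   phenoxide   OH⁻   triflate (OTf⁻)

triflate (OTf⁻): pKₐ(CF₃SO₃H (triflic acid)) ≈ -14
dihydrogen phosphate: pKₐ(H₃PO₄) ≈ 2.1
benzoate: pKₐ(C₆H₅COOH) ≈ 4.2
phenoxide: pKₐ(C₆H₅OH (phenol)) ≈ 10
OH⁻: pKₐ(H₂O) ≈ 15.7
Listed from poorest to best leaving group as asked.

OH⁻ < phenoxide < benzoate < dihydrogen phosphate < triflate (OTf⁻)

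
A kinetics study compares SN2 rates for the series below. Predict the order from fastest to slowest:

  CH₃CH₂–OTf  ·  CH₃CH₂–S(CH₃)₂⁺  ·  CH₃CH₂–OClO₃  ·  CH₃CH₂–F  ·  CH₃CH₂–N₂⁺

With the same alkyl group throughout, only the leaving group differentiates the rates.
The more stable X⁻ (or X) is on its own — i.e. the weaker a base it is — the better a leaving group it makes.
CH₃CH₂–N₂⁺ loses N₂: no meaningful conjugate acid; N₂ departs as an exceptionally stable neutral molecule
CH₃CH₂–OTf loses OTf⁻: pKₐ(CF₃SO₃H (triflic acid)) ≈ -14
CH₃CH₂–OClO₃ loses ClO₄⁻: pKₐ(HClO₄) ≈ -10
CH₃CH₂–S(CH₃)₂⁺ loses SR'₂: pKₐ(R'₂SH⁺) ≈ -7
CH₃CH₂–F loses F⁻: pKₐ(HF) ≈ 3.2

CH₃CH₂–N₂⁺ > CH₃CH₂–OTf > CH₃CH₂–OClO₃ > CH₃CH₂–S(CH₃)₂⁺ > CH₃CH₂–F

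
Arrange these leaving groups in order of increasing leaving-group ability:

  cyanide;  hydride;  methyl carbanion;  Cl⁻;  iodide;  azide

iodide: pKₐ(HI) ≈ -10 — large, highly polarisable; very weak base
Cl⁻: pKₐ(HCl) ≈ -7
azide: pKₐ(HN₃) ≈ 4.7
cyanide: pKₐ(HCN) ≈ 9.2
hydride: pKₐ(H₂) ≈ 36 — extremely strong base; leaves only in special hydride-transfer contexts
methyl carbanion: pKₐ(CH₄) ≈ 48 — unstabilised carbanion; the worst conceivable leaving group
The question asks for worst first, so the sequence is read in increasing leaving-group ability.

methyl carbanion < hydride < cyanide < azide < Cl⁻ < iodide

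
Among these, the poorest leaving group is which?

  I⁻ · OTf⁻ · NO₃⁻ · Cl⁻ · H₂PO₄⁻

H₂PO₄⁻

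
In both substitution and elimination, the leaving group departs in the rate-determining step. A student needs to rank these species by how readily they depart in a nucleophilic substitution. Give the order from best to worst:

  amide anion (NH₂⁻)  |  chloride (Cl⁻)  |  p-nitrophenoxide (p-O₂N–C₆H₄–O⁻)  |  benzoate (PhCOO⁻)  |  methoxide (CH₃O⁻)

A good leaving group is a weak base: the lower the pKₐ of its conjugate acid, the more readily it departs.
chloride (Cl⁻): pKₐ(HCl) ≈ -7
benzoate (PhCOO⁻): pKₐ(C₆H₅COOH) ≈ 4.2
p-nitrophenoxide (p-O₂N–C₆H₄–O⁻): pKₐ(p-nitrophenol) ≈ 7.2
methoxide (CH₃O⁻): pKₐ(CH₃OH) ≈ 15.5
amide anion (NH₂⁻): pKₐ(NH₃) ≈ 38

chloride (Cl⁻) > benzoate (PhCOO⁻) > p-nitrophenoxide (p-O₂N–C₆H₄–O⁻) > methoxide (CH₃O⁻) > amide anion (NH₂⁻)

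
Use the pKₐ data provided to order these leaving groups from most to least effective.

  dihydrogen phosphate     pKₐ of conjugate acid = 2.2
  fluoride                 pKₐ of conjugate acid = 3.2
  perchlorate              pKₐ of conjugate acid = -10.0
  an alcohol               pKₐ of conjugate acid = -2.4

Lower conjugate-acid pKₐ ⇒ weaker base ⇒ better leaving group.
Sorting by the given values: perchlorate (-10.0), an alcohol (-2.4), dihydrogen phosphate (2.2), fluoride (3.2).

perchlorate > an alcohol > dihydrogen phosphate > fluoride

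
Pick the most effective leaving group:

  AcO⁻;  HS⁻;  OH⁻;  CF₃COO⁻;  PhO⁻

Leaving-group ability tracks the stability of the departed species; conjugate-acid pKₐ is the usual yardstick (lower pKₐ → better LG).
CF₃COO⁻: pKₐ(CF₃COOH) ≈ 0.2
AcO⁻: pKₐ(CH₃COOH) ≈ 4.8
HS⁻: pKₐ(H₂S) ≈ 7
PhO⁻: pKₐ(C₆H₅OH (phenol)) ≈ 10
OH⁻: pKₐ(H₂O) ≈ 15.7

CF₃COO⁻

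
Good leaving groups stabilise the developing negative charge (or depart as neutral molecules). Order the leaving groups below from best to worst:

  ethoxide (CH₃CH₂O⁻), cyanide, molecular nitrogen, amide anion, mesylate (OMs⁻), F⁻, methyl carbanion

molecular nitrogen > mesylate (OMs⁻) > F⁻ > cyanide > ethoxide (CH₃CH₂O⁻) > amide anion > methyl carbanion

molecular nitrogen: no meaningful conjugate acid; N₂ departs as an exceptionally stable neutral molecule
mesylate (OMs⁻): pKₐ(CH₃SO₃H (MsOH)) ≈ -1.9 — resonance-delocalised alkanesulfonate
F⁻: pKₐ(HF) ≈ 3.2 — small and strongly basic; the poor halide leaving group
cyanide: pKₐ(HCN) ≈ 9.2 — sp carbon stabilises the charge somewhat, but still a poor LG
ethoxide (CH₃CH₂O⁻): pKₐ(CH₃CH₂OH) ≈ 16 — strong base; alkoxides do not leave unassisted
amide anion: pKₐ(NH₃) ≈ 38 — extremely strong base; never a leaving group
methyl carbanion: pKₐ(CH₄) ≈ 48 — unstabilised carbanion; the worst conceivable leaving group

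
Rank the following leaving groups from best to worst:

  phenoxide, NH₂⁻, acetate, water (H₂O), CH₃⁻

Rank by basicity of the departing species: weakest base leaves most easily.
water (H₂O): pKₐ(H₃O⁺) ≈ -1.7
acetate: pKₐ(CH₃COOH) ≈ 4.8 — resonance-stabilised but still a weak base
phenoxide: pKₐ(C₆H₅OH (phenol)) ≈ 10 — resonance into the ring helps, but still a poor LG
NH₂⁻: pKₐ(NH₃) ≈ 38 — extremely strong base; never a leaving group
CH₃⁻: pKₐ(CH₄) ≈ 48 — unstabilised carbanion; the worst conceivable leaving group

water (H₂O) > acetate > phenoxide > NH₂⁻ > CH₃⁻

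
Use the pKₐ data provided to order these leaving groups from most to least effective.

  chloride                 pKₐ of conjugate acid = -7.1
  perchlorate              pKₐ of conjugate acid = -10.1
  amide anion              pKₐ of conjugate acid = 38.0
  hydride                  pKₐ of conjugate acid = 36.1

Lower conjugate-acid pKₐ ⇒ weaker base ⇒ better leaving group.
Sorting by the given values: perchlorate (-10.1), chloride (-7.1), hydride (36.1), amide anion (38.0).

perchlorate > chloride > hydride > amide anion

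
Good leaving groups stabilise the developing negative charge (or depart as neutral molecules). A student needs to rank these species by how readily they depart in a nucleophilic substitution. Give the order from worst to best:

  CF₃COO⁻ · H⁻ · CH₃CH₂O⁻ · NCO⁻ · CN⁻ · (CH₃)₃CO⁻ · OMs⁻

H⁻ < (CH₃)₃CO⁻ < CH₃CH₂O⁻ < CN⁻ < NCO⁻ < CF₃COO⁻ < OMs⁻

OMs⁻: pKₐ(CH₃SO₃H (MsOH)) ≈ -1.9
CF₃COO⁻: pKₐ(CF₃COOH) ≈ 0.2
NCO⁻: pKₐ(HOCN) ≈ 3.5
CN⁻: pKₐ(HCN) ≈ 9.2
CH₃CH₂O⁻: pKₐ(CH₃CH₂OH) ≈ 16
(CH₃)₃CO⁻: pKₐ(t-BuOH) ≈ 18
H⁻: pKₐ(H₂) ≈ 36
Listed from poorest to best leaving group as asked.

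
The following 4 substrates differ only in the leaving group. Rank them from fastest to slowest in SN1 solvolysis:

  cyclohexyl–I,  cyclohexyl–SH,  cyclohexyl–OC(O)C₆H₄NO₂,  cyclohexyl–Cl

cyclohexyl–I > cyclohexyl–Cl > cyclohexyl–OC(O)C₆H₄NO₂ > cyclohexyl–SH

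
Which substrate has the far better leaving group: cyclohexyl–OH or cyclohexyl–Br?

From cyclohexyl–OH the departing group would be OH⁻ (pKₐ(H₂O) ≈ 15.7). Strong base; essentially never leaves without prior activation.
From cyclohexyl–Br the leaving group is Br⁻ (pKₐ(HBr) ≈ -9). Weak base; good leaving group.
(In practice cyclohexyl–Br is made from cyclohexyl–OH by treatment with PBr₃, replacing the hydroxyl with bromide.)

cyclohexyl–Br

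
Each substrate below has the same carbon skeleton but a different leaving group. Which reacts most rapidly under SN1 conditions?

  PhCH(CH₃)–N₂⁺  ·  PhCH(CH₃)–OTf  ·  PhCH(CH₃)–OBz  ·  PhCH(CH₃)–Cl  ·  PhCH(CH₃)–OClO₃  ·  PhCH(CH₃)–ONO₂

PhCH(CH₃)–N₂⁺

Same R in every case — rank the leaving groups.
A good leaving group is a weak base: the lower the pKₐ of its conjugate acid, the more readily it departs.
PhCH(CH₃)–N₂⁺ loses N₂: no meaningful conjugate acid; N₂ departs as an exceptionally stable neutral molecule
PhCH(CH₃)–OTf loses OTf⁻: pKₐ(CF₃SO₃H (triflic acid)) ≈ -14
PhCH(CH₃)–OClO₃ loses ClO₄⁻: pKₐ(HClO₄) ≈ -10
PhCH(CH₃)–Cl loses Cl⁻: pKₐ(HCl) ≈ -7
PhCH(CH₃)–ONO₂ loses NO₃⁻: pKₐ(HNO₃) ≈ -1.3
PhCH(CH₃)–OBz loses PhCOO⁻: pKₐ(C₆H₅COOH) ≈ 4.2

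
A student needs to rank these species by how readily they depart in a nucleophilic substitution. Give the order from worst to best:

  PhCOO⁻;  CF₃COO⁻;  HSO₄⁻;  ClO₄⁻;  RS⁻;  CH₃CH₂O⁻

CH₃CH₂O⁻ < RS⁻ < PhCOO⁻ < CF₃COO⁻ < HSO₄⁻ < ClO₄⁻

The more stable X⁻ (or X) is on its own — i.e. the weaker a base it is — the better a leaving group it makes.
ClO₄⁻: pKₐ(HClO₄) ≈ -10
HSO₄⁻: pKₐ(H₂SO₄) ≈ -3
CF₃COO⁻: pKₐ(CF₃COOH) ≈ 0.2
PhCOO⁻: pKₐ(C₆H₅COOH) ≈ 4.2
RS⁻: pKₐ(RSH (a thiol)) ≈ 10.5
CH₃CH₂O⁻: pKₐ(CH₃CH₂OH) ≈ 16
Reversing gives the worst-to-best order requested.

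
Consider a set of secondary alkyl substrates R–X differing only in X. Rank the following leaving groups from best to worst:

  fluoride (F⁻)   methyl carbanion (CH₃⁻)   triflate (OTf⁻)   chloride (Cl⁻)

triflate (OTf⁻) > chloride (Cl⁻) > fluoride (F⁻) > methyl carbanion (CH₃⁻)

A good leaving group is a weak base: the lower the pKₐ of its conjugate acid, the more readily it departs.
triflate (OTf⁻): pKₐ(CF₃SO₃H (triflic acid)) ≈ -14
chloride (Cl⁻): pKₐ(HCl) ≈ -7
fluoride (F⁻): pKₐ(HF) ≈ 3.2
methyl carbanion (CH₃⁻): pKₐ(CH₄) ≈ 48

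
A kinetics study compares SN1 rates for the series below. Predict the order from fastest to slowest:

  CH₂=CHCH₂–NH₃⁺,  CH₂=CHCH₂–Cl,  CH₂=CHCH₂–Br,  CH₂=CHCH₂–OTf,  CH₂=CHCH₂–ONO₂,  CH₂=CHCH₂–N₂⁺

CH₂=CHCH₂–N₂⁺ > CH₂=CHCH₂–OTf > CH₂=CHCH₂–Br > CH₂=CHCH₂–Cl > CH₂=CHCH₂–ONO₂ > CH₂=CHCH₂–NH₃⁺

Identical carbon frameworks mean the comparison reduces to leaving-group quality.
The more stable X⁻ (or X) is on its own — i.e. the weaker a base it is — the better a leaving group it makes.
CH₂=CHCH₂–N₂⁺ loses N₂: no meaningful conjugate acid; N₂ departs as an exceptionally stable neutral molecule
CH₂=CHCH₂–OTf loses OTf⁻: pKₐ(CF₃SO₃H (triflic acid)) ≈ -14
CH₂=CHCH₂–Br loses Br⁻: pKₐ(HBr) ≈ -9
CH₂=CHCH₂–Cl loses Cl⁻: pKₐ(HCl) ≈ -7
CH₂=CHCH₂–ONO₂ loses NO₃⁻: pKₐ(HNO₃) ≈ -1.3
CH₂=CHCH₂–NH₃⁺ loses NH₃: pKₐ(NH₄⁺) ≈ 9.2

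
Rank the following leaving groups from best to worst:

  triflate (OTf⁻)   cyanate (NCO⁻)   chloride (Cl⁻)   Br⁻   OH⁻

Leaving-group ability tracks the stability of the departed species; conjugate-acid pKₐ is the usual yardstick (lower pKₐ → better LG).
triflate (OTf⁻): pKₐ(CF₃SO₃H (triflic acid)) ≈ -14
Br⁻: pKₐ(HBr) ≈ -9
chloride (Cl⁻): pKₐ(HCl) ≈ -7
cyanate (NCO⁻): pKₐ(HOCN) ≈ 3.5
OH⁻: pKₐ(H₂O) ≈ 15.7

triflate (OTf⁻) > Br⁻ > chloride (Cl⁻) > cyanate (NCO⁻) > OH⁻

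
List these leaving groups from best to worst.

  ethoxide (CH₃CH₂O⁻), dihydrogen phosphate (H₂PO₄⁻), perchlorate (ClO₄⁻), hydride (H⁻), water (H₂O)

perchlorate (ClO₄⁻) > water (H₂O) > dihydrogen phosphate (H₂PO₄⁻) > ethoxide (CH₃CH₂O⁻) > hydride (H⁻)

perchlorate (ClO₄⁻): pKₐ(HClO₄) ≈ -10
water (H₂O): pKₐ(H₃O⁺) ≈ -1.7
dihydrogen phosphate (H₂PO₄⁻): pKₐ(H₃PO₄) ≈ 2.1
ethoxide (CH₃CH₂O⁻): pKₐ(CH₃CH₂OH) ≈ 16
hydride (H⁻): pKₐ(H₂) ≈ 36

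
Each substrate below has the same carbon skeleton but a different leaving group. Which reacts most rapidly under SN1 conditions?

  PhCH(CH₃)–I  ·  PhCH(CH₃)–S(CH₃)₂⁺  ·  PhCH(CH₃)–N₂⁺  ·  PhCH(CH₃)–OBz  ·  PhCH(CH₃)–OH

The skeletons are identical, so relative rate is governed entirely by leaving-group ability.
Rank by basicity of the departing species: weakest base leaves most easily.
PhCH(CH₃)–N₂⁺ loses N₂: no meaningful conjugate acid; N₂ departs as an exceptionally stable neutral molecule
PhCH(CH₃)–I loses I⁻: pKₐ(HI) ≈ -10
PhCH(CH₃)–S(CH₃)₂⁺ loses SR'₂: pKₐ(R'₂SH⁺) ≈ -7
PhCH(CH₃)–OBz loses PhCOO⁻: pKₐ(C₆H₅COOH) ≈ 4.2
PhCH(CH₃)–OH loses OH⁻: pKₐ(H₂O) ≈ 15.7

PhCH(CH₃)–N₂⁺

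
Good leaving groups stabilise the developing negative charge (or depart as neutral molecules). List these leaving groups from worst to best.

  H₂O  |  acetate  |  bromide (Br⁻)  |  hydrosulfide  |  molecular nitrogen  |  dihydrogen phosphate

The more stable X⁻ (or X) is on its own — i.e. the weaker a base it is — the better a leaving group it makes.
molecular nitrogen: no meaningful conjugate acid; N₂ departs as an exceptionally stable neutral molecule
bromide (Br⁻): pKₐ(HBr) ≈ -9
H₂O: pKₐ(H₃O⁺) ≈ -1.7
dihydrogen phosphate: pKₐ(H₃PO₄) ≈ 2.1
acetate: pKₐ(CH₃COOH) ≈ 4.8
hydrosulfide: pKₐ(H₂S) ≈ 7
Listed from poorest to best leaving group as asked.

hydrosulfide < acetate < dihydrogen phosphate < H₂O < bromide (Br⁻) < molecular nitrogen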